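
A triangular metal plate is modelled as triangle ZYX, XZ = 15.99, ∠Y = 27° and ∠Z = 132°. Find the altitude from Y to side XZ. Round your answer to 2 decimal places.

The third angle is ∠X = 180° − ∠Z − ∠Y = 21.00°.
Law of sines: YX = XZ·sin Z/sin Y ≈ 26.174.
Law of sines: ZY = XZ·sin X/sin Y ≈ 12.622.
Area = ½·XZ·YX·sin X ≈ 74.993.
The altitude from Y has length 2·area/XZ ≈ 9.38.

h_Y ≈ 9.38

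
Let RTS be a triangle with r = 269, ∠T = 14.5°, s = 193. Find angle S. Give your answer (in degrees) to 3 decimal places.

By the law of cosines, t² = s² + r² − 2·s·r·cos T = 9083.4, so t ≈ 95.307.
Law of cosines again: cos S = (r² + t² − s²)/(2·r·t) ≈ 0.86193, so ∠S ≈ 30.47°.

∠S ≈ 30.466°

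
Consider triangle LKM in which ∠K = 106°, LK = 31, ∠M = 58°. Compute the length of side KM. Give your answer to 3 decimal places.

10.076

The third angle is ∠L = 180° − ∠K − ∠M = 16.00°.
Law of sines: KM = LK·sin L/sin M ≈ 10.076.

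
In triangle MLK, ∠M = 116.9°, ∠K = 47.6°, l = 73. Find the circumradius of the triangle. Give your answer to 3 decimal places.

The third angle is ∠L = 180° − ∠K − ∠M = 15.50°.
Law of sines: m = l·sin M/sin L ≈ 243.61.
Law of sines: k = l·sin K/sin L ≈ 201.72.
Circumradius = l/(2 sin L) ≈ 136.58.

136.582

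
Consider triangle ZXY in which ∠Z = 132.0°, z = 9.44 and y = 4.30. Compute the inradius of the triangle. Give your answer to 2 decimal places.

0.97

Law of sines: sin Y = y·sin Z/z ≈ 0.33851.
Since z ≥ y, only the acute value applies: ∠Y ≈ 19.79°.
Then ∠X = 180° − ∠Z − ∠Y ≈ 28.21°.
Law of sines gives x = z·sin X/sin Z ≈ 6.0054.
Area = ½·z·y·sin X ≈ 9.5952.
Semiperimeter s = (9.44+6.0054+4.3)/2 = 9.8727.
Inradius = area/s = 9.5952/9.8727 ≈ 0.9719.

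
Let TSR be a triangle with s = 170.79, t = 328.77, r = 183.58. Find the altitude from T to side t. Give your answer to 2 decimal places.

Semiperimeter p = (328.77 + 170.79 + 183.58)/2 = 341.57.
Heron's formula: area = √(341.57·12.8·170.78·157.99) ≈ 10861.
The altitude from T has length 2·area/t ≈ 66.072.

66.07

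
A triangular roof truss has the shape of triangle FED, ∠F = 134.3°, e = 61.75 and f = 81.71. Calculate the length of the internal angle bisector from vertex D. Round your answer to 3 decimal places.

Law of sines: sin E = e·sin F/f ≈ 0.54086.
Since f ≥ e, only the acute value applies: ∠E ≈ 32.74°.
Then ∠D = 180° − ∠F − ∠E ≈ 12.96°.
Law of sines gives d = f·sin D/sin F ≈ 25.6.
The bisector from D has length 2·f·e·cos(∠D/2)/(f+e) ≈ 69.892.

t_D ≈ 69.892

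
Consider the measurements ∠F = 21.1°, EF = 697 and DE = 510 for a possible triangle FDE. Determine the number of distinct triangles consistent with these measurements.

2

EF·sin F = 697·sin(21.1°) ≈ 250.9.
Since EF sin F < DE < EF (250.9 < 510 < 697), two triangles exist.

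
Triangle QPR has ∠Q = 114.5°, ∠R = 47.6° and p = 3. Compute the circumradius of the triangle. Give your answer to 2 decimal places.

4.88

The third angle is ∠P = 180° − ∠R − ∠Q = 17.90°.
Law of sines: q = p·sin Q/sin P ≈ 8.8818.
Law of sines: r = p·sin R/sin P ≈ 7.2078.
Circumradius = p/(2 sin P) ≈ 4.8803.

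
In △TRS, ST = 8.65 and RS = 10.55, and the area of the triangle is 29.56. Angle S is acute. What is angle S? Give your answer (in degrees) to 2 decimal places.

From area = ½·RS·ST·sin S, we get sin S = 2·area/(RS·ST) ≈ 0.64784.
Taking the acute solution, ∠S ≈ 40.38°.

40.38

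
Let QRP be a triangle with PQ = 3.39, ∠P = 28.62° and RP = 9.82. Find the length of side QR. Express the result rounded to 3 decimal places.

By the law of cosines, QR² = RP² + PQ² − 2·RP·PQ·cos P = 49.48, so QR ≈ 7.0342.

7.034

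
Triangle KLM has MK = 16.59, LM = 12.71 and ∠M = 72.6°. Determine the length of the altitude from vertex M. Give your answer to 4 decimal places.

11.4158

By the law of cosines, KL² = LM² + MK² − 2·LM·MK·cos M = 310.66, so KL ≈ 17.626.
Area = ½·LM·MK·sin M ≈ 100.61.
The altitude from M has length 2·area/KL ≈ 11.416.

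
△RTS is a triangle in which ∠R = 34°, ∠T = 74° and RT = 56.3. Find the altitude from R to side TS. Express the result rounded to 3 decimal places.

The third angle is ∠S = 180° − ∠R − ∠T = 72.00°.
Law of sines: TS = RT·sin R/sin S ≈ 33.103.
Law of sines: SR = RT·sin T/sin S ≈ 56.904.
Area = ½·RT·TS·sin T ≈ 895.74.
The altitude from R has length 2·area/TS ≈ 54.119.

h_R ≈ 54.119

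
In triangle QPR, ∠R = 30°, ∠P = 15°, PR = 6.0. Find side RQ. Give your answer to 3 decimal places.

2.196

The third angle is ∠Q = 180° − ∠P − ∠R = 135.00°.
Law of sines: RQ = PR·sin P/sin Q ≈ 2.1962.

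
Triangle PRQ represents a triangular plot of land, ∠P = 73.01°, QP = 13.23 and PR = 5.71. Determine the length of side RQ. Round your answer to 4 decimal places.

By the law of cosines, RQ² = QP² + PR² − 2·QP·PR·cos P = 163.49, so RQ ≈ 12.786.

12.7863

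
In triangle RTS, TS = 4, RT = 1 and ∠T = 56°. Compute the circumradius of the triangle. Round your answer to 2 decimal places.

2.13

By the law of cosines, SR² = RT² + TS² − 2·RT·TS·cos T = 12.526, so SR ≈ 3.5393.
Area = ½·RT·TS·sin T ≈ 1.6581.
Circumradius = SR/(2 sin T) ≈ 2.1346.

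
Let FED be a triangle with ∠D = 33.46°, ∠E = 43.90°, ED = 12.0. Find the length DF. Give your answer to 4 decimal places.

The third angle is ∠F = 180° − ∠E − ∠D = 102.64°.
Law of sines: DF = ED·sin E/sin F ≈ 8.5275.

8.5275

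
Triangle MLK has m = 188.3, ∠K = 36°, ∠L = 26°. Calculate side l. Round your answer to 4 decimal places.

93.4883

The third angle is ∠M = 180° − ∠L − ∠K = 118.00°.
Law of sines: l = m·sin L/sin M ≈ 93.488.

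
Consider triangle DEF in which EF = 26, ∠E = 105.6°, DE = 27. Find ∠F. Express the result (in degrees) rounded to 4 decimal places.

By the law of cosines, FD² = DE² + EF² − 2·DE·EF·cos E = 1782.6, so FD ≈ 42.22.
Law of cosines again: cos F = (EF² + FD² − DE²)/(2·EF·FD) ≈ 0.78779, so ∠F ≈ 38.02°.

38.0205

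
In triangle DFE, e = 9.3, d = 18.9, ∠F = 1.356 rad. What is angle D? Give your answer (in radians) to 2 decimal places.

By the law of cosines, f² = e² + d² − 2·e·d·cos F = 368.77, so f ≈ 19.203.
Law of cosines again: cos D = (f² + e² − d²)/(2·f·e) ≈ 0.27451, so ∠D ≈ 1.293 rad.

1.29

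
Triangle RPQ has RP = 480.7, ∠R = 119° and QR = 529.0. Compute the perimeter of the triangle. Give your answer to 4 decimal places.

1880.0323

By the law of cosines, PQ² = QR² + RP² − 2·QR·RP·cos R = 7.5748e+05, so PQ ≈ 870.33.
Semiperimeter s = (870.33+529+480.7)/2 = 940.02.
Perimeter = 870.33 + 529 + 480.7 = 1880.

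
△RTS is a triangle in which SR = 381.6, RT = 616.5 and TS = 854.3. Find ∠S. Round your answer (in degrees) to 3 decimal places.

∠S ≈ 40.556°

By the law of cosines, cos S = (TS² + SR² − RT²) / (2·TS·SR) ≈ 0.75978, so ∠S ≈ 40.56°.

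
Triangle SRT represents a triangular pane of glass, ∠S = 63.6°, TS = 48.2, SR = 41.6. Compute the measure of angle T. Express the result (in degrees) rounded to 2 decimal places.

∠T ≈ 51.44°

By the law of cosines, RT² = TS² + SR² − 2·TS·SR·cos S = 2270.7, so RT ≈ 47.652.
Law of cosines again: cos T = (RT² + TS² − SR²)/(2·RT·TS) ≈ 0.62334, so ∠T ≈ 51.44°.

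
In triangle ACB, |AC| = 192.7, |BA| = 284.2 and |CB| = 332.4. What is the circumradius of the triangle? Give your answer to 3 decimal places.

By the law of cosines, cos A = (|BA|² + |AC|² − |CB|²) / (2·|BA|·|AC|) ≈ 0.06768, so ∠A ≈ 86.12°.
Circumradius = |CB|/(2 sin A) ≈ 166.58.

R ≈ 166.582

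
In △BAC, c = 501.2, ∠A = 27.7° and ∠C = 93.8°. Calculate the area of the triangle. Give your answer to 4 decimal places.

area ≈ 49890.6521

The third angle is ∠B = 180° − ∠A − ∠C = 58.50°.
Law of sines: b = c·sin B/sin C ≈ 428.28.
Law of sines: a = c·sin A/sin C ≈ 233.49.
Area = ½·c·b·sin A ≈ 49891.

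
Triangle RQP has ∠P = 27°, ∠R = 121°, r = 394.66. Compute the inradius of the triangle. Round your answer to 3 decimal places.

51.571

The third angle is ∠Q = 180° − ∠P − ∠R = 32.00°.
Law of sines: q = r·sin Q/sin R ≈ 243.99.
Law of sines: p = r·sin P/sin R ≈ 209.03.
Area = ½·r·q·sin P ≈ 21858.
Semiperimeter s = (394.66+243.99+209.03)/2 = 423.84.
Inradius = area/s = 21858/423.84 ≈ 51.571.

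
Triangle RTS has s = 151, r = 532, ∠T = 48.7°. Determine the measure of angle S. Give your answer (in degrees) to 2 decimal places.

14.70

By the law of cosines, t² = s² + r² − 2·s·r·cos T = 1.9979e+05, so t ≈ 446.97.
Law of cosines again: cos S = (r² + t² − s²)/(2·r·t) ≈ 0.96726, so ∠S ≈ 14.70°.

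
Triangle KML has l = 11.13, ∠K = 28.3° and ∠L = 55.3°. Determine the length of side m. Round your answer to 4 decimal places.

The third angle is ∠M = 180° − ∠L − ∠K = 96.40°.
Law of sines: m = l·sin M/sin L ≈ 13.453.

13.4534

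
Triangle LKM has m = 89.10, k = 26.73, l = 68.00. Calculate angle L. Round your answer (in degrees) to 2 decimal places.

By the law of cosines, cos L = (k² + m² − l²) / (2·k·m) ≈ 0.84591, so ∠L ≈ 32.23°.

∠L ≈ 32.23°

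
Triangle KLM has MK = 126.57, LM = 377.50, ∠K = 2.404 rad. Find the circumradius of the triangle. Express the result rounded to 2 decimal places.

280.67

Law of sines: sin L = MK·sin K/LM ≈ 0.22548.
Since LM ≥ MK, only the acute value applies: ∠L ≈ 0.227 rad.
Then ∠M = π − ∠K − ∠L ≈ 0.510 rad.
Law of sines gives KL = LM·sin M/sin K ≈ 274.11.
Circumradius = LM/(2 sin K) ≈ 280.67.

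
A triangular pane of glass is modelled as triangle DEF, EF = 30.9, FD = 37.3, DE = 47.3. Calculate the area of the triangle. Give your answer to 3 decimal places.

Semiperimeter s = (30.9 + 37.3 + 47.3)/2 = 57.75.
Heron's formula: area = √(57.75·26.85·20.45·10.45) ≈ 575.64.

area ≈ 575.643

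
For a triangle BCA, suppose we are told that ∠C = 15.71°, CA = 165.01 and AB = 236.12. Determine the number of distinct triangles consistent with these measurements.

1

CA·sin C = 165.01·sin(15.71°) ≈ 44.68.
Since AB ≥ CA, exactly one triangle exists.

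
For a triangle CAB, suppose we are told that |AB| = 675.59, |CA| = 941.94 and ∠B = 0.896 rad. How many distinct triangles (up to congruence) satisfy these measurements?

1

|AB|·sin B = 675.59·sin(0.896 rad) ≈ 527.5.
Since |CA| ≥ |AB|, exactly one triangle exists.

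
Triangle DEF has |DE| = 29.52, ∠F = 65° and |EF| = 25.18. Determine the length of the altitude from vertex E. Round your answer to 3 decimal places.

Law of sines: sin D = |EF|·sin F/|DE| ≈ 0.77306.
Since |DE| ≥ |EF|, only the acute value applies: ∠D ≈ 50.63°.
Then ∠E = 180° − ∠F − ∠D ≈ 64.37°.
Law of sines gives |FD| = |DE|·sin E/sin F ≈ 29.367.
Area = ½·|DE|·|EF|·sin E ≈ 335.09.
The altitude from E has length 2·area/|FD| ≈ 22.821.

h_E ≈ 22.821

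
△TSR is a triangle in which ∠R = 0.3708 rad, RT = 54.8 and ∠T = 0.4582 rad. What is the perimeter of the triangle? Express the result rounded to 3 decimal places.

perimeter ≈ 114.613

The third angle is ∠S = π − ∠R − ∠T = 2.3126 rad.
Law of sines: SR = RT·sin T/sin S ≈ 32.879.
Law of sines: TS = RT·sin R/sin S ≈ 26.934.
Semiperimeter s = (32.879+54.8+26.934)/2 = 57.306.
Perimeter = 32.879 + 54.8 + 26.934 = 114.61.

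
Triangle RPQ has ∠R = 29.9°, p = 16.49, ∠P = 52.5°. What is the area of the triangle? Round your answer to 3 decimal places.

84.677

The third angle is ∠Q = 180° − ∠R − ∠P = 97.60°.
Law of sines: r = p·sin R/sin P ≈ 10.361.
Law of sines: q = p·sin Q/sin P ≈ 20.603.
Area = ½·p·r·sin Q ≈ 84.677.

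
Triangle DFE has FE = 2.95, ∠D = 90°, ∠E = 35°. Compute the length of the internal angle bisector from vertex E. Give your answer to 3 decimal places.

The third angle is ∠F = 180° − ∠E − ∠D = 55.00°.
Law of sines: ED = FE·sin F/sin D ≈ 2.4165.
Law of sines: DF = FE·sin E/sin D ≈ 1.6921.
The bisector from E has length 2·FE·ED·cos(∠E/2)/(FE+ED) ≈ 2.5338.

t_E ≈ 2.534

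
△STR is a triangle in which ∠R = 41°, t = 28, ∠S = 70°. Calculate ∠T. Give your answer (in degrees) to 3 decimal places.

The third angle is ∠T = 180° − ∠R − ∠S = 69.00°.

∠T ≈ 69.000°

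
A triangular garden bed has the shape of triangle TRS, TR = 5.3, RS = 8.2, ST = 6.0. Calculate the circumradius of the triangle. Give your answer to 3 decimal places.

4.105

By the law of cosines, cos T = (ST² + TR² − RS²) / (2·ST·TR) ≈ -0.04953, so ∠T ≈ 1.620 rad.
Circumradius = RS/(2 sin T) ≈ 4.105.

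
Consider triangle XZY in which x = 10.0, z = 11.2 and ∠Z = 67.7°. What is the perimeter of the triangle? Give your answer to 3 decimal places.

31.306

Law of sines: sin X = x·sin Z/z ≈ 0.82608.
Since z ≥ x, only the acute value applies: ∠X ≈ 55.70°.
Then ∠Y = 180° − ∠Z − ∠X ≈ 56.60°.
Law of sines gives y = z·sin Y/sin Z ≈ 10.106.
Semiperimeter s = (10+11.2+10.106)/2 = 15.653.
Perimeter = 10 + 11.2 + 10.106 = 31.306.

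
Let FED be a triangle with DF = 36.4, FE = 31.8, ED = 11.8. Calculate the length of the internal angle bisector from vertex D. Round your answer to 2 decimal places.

t_D ≈ 15.57

By the law of cosines, cos D = (ED² + DF² − FE²) / (2·ED·DF) ≈ 0.52729, so ∠D ≈ 58.18°.
The bisector from D has length 2·ED·DF·cos(∠D/2)/(ED+DF) ≈ 15.574.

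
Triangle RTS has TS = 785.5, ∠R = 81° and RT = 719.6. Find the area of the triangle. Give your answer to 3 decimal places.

158858.417

Law of sines: sin S = RT·sin R/TS ≈ 0.90483.
Since TS ≥ RT, only the acute value applies: ∠S ≈ 64.80°.
Then ∠T = 180° − ∠R − ∠S ≈ 34.20°.
Law of sines gives SR = TS·sin T/sin R ≈ 447.02.
Area = ½·TS·RT·sin T ≈ 1.5886e+05.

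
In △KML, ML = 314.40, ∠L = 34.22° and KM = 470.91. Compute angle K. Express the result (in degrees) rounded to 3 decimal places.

22.053

Law of sines: sin K = ML·sin L/KM ≈ 0.37546.
Since KM ≥ ML, only the acute value applies: ∠K ≈ 22.05°.
Then ∠M = 180° − ∠L − ∠K ≈ 123.73°.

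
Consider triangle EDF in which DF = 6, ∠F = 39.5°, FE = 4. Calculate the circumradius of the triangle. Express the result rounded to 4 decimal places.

By the law of cosines, ED² = DF² + FE² − 2·DF·FE·cos F = 14.962, so ED ≈ 3.8681.
Area = ½·DF·FE·sin F ≈ 7.6329.
Circumradius = ED/(2 sin F) ≈ 3.0406.

R ≈ 3.0406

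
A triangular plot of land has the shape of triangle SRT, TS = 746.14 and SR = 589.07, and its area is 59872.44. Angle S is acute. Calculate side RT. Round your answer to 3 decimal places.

From area = ½·TS·SR·sin S, we get sin S = 2·area/(TS·SR) ≈ 0.27244.
Taking the acute solution, ∠S ≈ 0.276 rad.
Law of cosines then gives RT ≈ 240.67.

240.672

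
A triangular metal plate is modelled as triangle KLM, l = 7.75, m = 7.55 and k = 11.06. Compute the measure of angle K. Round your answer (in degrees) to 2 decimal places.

By the law of cosines, cos K = (l² + m² − k²) / (2·l·m) ≈ -0.04494, so ∠K ≈ 92.58°.

∠K ≈ 92.58°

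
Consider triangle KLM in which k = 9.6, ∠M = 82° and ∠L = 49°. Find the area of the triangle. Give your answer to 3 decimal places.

area ≈ 45.632

The third angle is ∠K = 180° − ∠L − ∠M = 49.00°.
Law of sines: l = k·sin L/sin K ≈ 9.6.
Law of sines: m = k·sin M/sin K ≈ 12.596.
Area = ½·k·l·sin M ≈ 45.632.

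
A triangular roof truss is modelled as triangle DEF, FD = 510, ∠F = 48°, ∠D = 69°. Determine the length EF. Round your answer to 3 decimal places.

534.369

The third angle is ∠E = 180° − ∠F − ∠D = 63.00°.
Law of sines: EF = FD·sin D/sin E ≈ 534.37.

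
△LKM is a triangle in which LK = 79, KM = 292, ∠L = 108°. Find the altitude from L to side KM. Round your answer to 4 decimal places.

66.3223

Law of sines: sin M = LK·sin L/KM ≈ 0.25731.
Since KM ≥ LK, only the acute value applies: ∠M ≈ 14.91°.
Then ∠K = 180° − ∠L − ∠M ≈ 57.09°.
Law of sines gives ML = KM·sin K/sin L ≈ 257.76.
Area = ½·KM·LK·sin K ≈ 9683.
The altitude from L has length 2·area/KM ≈ 66.322.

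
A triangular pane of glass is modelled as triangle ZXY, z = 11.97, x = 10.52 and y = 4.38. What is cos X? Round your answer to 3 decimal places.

0.494

By the law of cosines, cos X = (y² + z² − x²) / (2·y·z) ≈ 0.49396, so ∠X ≈ 1.054 rad.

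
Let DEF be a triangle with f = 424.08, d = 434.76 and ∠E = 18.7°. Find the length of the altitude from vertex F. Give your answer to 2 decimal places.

h_F ≈ 139.39

By the law of cosines, e² = f² + d² − 2·f·d·cos E = 19580, so e ≈ 139.93.
Area = ½·f·d·sin E ≈ 29556.
The altitude from F has length 2·area/f ≈ 139.39.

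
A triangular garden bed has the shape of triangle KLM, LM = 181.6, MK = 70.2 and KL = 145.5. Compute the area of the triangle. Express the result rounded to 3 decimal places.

Semiperimeter s = (181.6 + 70.2 + 145.5)/2 = 198.65.
Heron's formula: area = √(198.65·17.05·128.45·53.15) ≈ 4808.7.

4808.672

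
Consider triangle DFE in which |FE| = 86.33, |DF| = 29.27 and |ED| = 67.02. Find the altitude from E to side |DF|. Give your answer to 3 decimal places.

h_E ≈ 56.563

Semiperimeter s = (86.33 + 67.02 + 29.27)/2 = 91.31.
Heron's formula: area = √(91.31·4.98·24.29·62.04) ≈ 827.8.
The altitude from E has length 2·area/|DF| ≈ 56.563.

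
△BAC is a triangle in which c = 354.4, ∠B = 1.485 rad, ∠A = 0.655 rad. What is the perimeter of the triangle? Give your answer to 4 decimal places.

The third angle is ∠C = π − ∠B − ∠A = 1.002 rad.
Law of sines: b = c·sin B/sin C ≈ 419.19.
Law of sines: a = c·sin A/sin C ≈ 256.3.
Semiperimeter s = (419.19+256.3+354.4)/2 = 514.94.
Perimeter = 419.19 + 256.3 + 354.4 = 1029.9.

perimeter ≈ 1029.8861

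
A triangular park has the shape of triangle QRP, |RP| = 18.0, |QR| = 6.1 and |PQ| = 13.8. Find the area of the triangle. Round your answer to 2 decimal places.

34.52

Semiperimeter s = (18 + 13.8 + 6.1)/2 = 18.95.
Heron's formula: area = √(18.95·0.95·5.15·12.85) ≈ 34.516.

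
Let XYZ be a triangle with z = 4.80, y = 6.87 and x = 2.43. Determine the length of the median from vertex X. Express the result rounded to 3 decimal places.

5.800

Median from X: ½√(2·y² + 2·z² − x²) ≈ 5.8002.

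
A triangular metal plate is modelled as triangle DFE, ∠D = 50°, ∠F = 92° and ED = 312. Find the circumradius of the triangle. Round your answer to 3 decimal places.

156.095

The third angle is ∠E = 180° − ∠D − ∠F = 38.00°.
Law of sines: FE = ED·sin D/sin F ≈ 239.15.
Law of sines: DF = ED·sin E/sin F ≈ 192.2.
Circumradius = ED/(2 sin F) ≈ 156.1.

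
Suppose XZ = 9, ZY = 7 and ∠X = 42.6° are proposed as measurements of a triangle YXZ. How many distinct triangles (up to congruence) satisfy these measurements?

XZ·sin X = 9·sin(42.6°) ≈ 6.092.
Since XZ sin X < ZY < XZ (6.092 < 7 < 9), two triangles exist.

2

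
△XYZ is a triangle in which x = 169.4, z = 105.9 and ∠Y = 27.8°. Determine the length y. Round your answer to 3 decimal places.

By the law of cosines, y² = z² + x² − 2·z·x·cos Y = 8173.4, so y ≈ 90.407.

90.407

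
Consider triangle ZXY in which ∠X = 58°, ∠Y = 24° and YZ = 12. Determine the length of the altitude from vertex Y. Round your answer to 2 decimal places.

The third angle is ∠Z = 180° − ∠X − ∠Y = 98.00°.
Law of sines: XY = YZ·sin Z/sin X ≈ 14.012.
Law of sines: ZX = YZ·sin Y/sin X ≈ 5.7554.
Area = ½·YZ·XY·sin Y ≈ 34.196.
The altitude from Y has length 2·area/ZX ≈ 11.883.

11.88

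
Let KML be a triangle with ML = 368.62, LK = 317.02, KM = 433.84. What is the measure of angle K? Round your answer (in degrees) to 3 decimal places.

∠K ≈ 56.246°

By the law of cosines, cos K = (LK² + KM² − ML²) / (2·LK·KM) ≈ 0.55563, so ∠K ≈ 56.25°.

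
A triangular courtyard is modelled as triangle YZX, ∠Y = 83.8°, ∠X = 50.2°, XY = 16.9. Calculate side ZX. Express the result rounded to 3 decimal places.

23.356

The third angle is ∠Z = 180° − ∠X − ∠Y = 46.00°.
Law of sines: ZX = XY·sin Y/sin Z ≈ 23.356.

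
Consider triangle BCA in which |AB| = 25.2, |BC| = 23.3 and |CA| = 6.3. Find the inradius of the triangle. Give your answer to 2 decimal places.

Semiperimeter s = (6.3 + 25.2 + 23.3)/2 = 27.4.
Heron's formula: area = √(27.4·21.1·2.2·4.1) ≈ 72.214.
Inradius = area/s = 72.214/27.4 ≈ 2.6355.

r ≈ 2.64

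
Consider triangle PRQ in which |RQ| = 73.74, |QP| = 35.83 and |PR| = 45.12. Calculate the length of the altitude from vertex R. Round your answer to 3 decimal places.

Semiperimeter s = (73.74 + 35.83 + 45.12)/2 = 77.345.
Heron's formula: area = √(77.345·3.605·41.515·32.225) ≈ 610.76.
The altitude from R has length 2·area/|QP| ≈ 34.092.

h_R ≈ 34.092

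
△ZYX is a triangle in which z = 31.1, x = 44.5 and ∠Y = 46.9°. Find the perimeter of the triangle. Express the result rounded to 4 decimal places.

By the law of cosines, y² = x² + z² − 2·x·z·cos Y = 1056.2, so y ≈ 32.5.
Semiperimeter s = (31.1+32.5+44.5)/2 = 54.05.
Perimeter = 31.1 + 32.5 + 44.5 = 108.1.

perimeter ≈ 108.0996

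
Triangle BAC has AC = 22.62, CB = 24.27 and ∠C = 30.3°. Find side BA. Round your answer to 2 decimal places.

12.36

By the law of cosines, BA² = AC² + CB² − 2·AC·CB·cos C = 152.71, so BA ≈ 12.358.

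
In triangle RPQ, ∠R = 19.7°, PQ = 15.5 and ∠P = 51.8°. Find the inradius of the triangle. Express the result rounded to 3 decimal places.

The third angle is ∠Q = 180° − ∠R − ∠P = 108.50°.
Law of sines: QR = PQ·sin P/sin R ≈ 36.135.
Law of sines: RP = PQ·sin Q/sin R ≈ 43.605.
Area = ½·PQ·QR·sin Q ≈ 265.57.
Semiperimeter s = (15.5+36.135+43.605)/2 = 47.62.
Inradius = area/s = 265.57/47.62 ≈ 5.5769.

r ≈ 5.577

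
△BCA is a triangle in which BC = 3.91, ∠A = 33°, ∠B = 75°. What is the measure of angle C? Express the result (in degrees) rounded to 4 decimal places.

∠C ≈ 72.0000°

The third angle is ∠C = 180° − ∠A − ∠B = 72.00°.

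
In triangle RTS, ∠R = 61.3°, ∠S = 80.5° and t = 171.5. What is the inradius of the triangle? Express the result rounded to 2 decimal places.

59.78

The third angle is ∠T = 180° − ∠S − ∠R = 38.20°.
Law of sines: r = t·sin R/sin T ≈ 243.25.
Law of sines: s = t·sin S/sin T ≈ 273.52.
Area = ½·t·r·sin S ≈ 20573.
Semiperimeter p = (243.25+171.5+273.52)/2 = 344.14.
Inradius = area/p = 20573/344.14 ≈ 59.781.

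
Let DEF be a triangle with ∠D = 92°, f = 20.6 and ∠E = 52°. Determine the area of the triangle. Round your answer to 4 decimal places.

The third angle is ∠F = 180° − ∠D − ∠E = 36.00°.
Law of sines: d = f·sin D/sin F ≈ 35.025.
Law of sines: e = f·sin E/sin F ≈ 27.617.
Area = ½·f·d·sin E ≈ 284.28.

area ≈ 284.2846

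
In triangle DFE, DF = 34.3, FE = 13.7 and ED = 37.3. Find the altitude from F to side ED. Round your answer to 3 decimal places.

Semiperimeter s = (13.7 + 37.3 + 34.3)/2 = 42.65.
Heron's formula: area = √(42.65·28.95·5.35·8.35) ≈ 234.86.
The altitude from F has length 2·area/ED ≈ 12.593.

h_F ≈ 12.593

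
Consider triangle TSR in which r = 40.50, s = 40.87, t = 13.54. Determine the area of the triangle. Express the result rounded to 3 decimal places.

Semiperimeter p = (13.54 + 40.87 + 40.5)/2 = 47.455.
Heron's formula: area = √(47.455·33.915·6.585·6.955) ≈ 271.5.

271.496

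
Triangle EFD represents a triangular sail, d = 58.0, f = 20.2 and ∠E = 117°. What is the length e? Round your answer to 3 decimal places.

69.540

By the law of cosines, e² = f² + d² − 2·f·d·cos E = 4835.8, so e ≈ 69.54.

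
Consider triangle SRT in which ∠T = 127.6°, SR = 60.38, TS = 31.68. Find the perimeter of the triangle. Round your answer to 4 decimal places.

Law of sines: sin R = TS·sin T/SR ≈ 0.41570.
Since SR ≥ TS, only the acute value applies: ∠R ≈ 24.56°.
Then ∠S = 180° − ∠T − ∠R ≈ 27.84°.
Law of sines gives RT = SR·sin S/sin T ≈ 35.586.
Semiperimeter s = (35.586+31.68+60.38)/2 = 63.823.
Perimeter = 35.586 + 31.68 + 60.38 = 127.65.

127.6464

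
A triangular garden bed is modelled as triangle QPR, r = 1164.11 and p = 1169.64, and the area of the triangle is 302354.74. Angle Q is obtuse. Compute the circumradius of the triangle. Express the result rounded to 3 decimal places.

2558.140

From area = ½·p·r·sin Q, we get sin Q = 2·area/(p·r) ≈ 0.44412.
Taking the obtuse solution, ∠Q ≈ 153.63°.
Law of cosines then gives q ≈ 2272.2.
Circumradius = q/(2 sin Q) ≈ 2558.1.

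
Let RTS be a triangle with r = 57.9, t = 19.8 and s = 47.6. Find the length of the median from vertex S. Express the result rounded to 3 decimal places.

Median from S: ½√(2·r² + 2·t² − s²) ≈ 36.136.

36.136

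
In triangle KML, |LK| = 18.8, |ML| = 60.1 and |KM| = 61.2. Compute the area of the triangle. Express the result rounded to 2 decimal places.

area ≈ 562.26

Semiperimeter s = (60.1 + 18.8 + 61.2)/2 = 70.05.
Heron's formula: area = √(70.05·9.95·51.25·8.85) ≈ 562.26.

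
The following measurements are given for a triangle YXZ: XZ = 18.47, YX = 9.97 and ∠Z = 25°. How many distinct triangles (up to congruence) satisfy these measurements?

2

XZ·sin Z = 18.47·sin(25°) ≈ 7.806.
Since XZ sin Z < YX < XZ (7.806 < 9.97 < 18.47), two triangles exist.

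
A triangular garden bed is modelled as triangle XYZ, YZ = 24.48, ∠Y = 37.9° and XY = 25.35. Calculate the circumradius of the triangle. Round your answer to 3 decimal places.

By the law of cosines, ZX² = XY² + YZ² − 2·XY·YZ·cos Y = 262.53, so ZX ≈ 16.203.
Area = ½·XY·YZ·sin Y ≈ 190.6.
Circumradius = ZX/(2 sin Y) ≈ 13.188.

R ≈ 13.188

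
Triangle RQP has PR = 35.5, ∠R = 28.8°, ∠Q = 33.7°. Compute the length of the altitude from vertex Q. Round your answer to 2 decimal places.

h_Q ≈ 27.34

The third angle is ∠P = 180° − ∠R − ∠Q = 117.50°.
Law of sines: QP = PR·sin R/sin Q ≈ 30.824.
Law of sines: RQ = PR·sin P/sin Q ≈ 56.753.
Area = ½·PR·QP·sin P ≈ 485.3.
The altitude from Q has length 2·area/PR ≈ 27.341.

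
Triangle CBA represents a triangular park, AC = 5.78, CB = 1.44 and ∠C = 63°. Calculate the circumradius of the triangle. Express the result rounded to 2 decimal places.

R ≈ 2.97

By the law of cosines, BA² = AC² + CB² − 2·AC·CB·cos C = 27.925, so BA ≈ 5.2844.
Area = ½·AC·CB·sin C ≈ 3.708.
Circumradius = BA/(2 sin C) ≈ 2.9654.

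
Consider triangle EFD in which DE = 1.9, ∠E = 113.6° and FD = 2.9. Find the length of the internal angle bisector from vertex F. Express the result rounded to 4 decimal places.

Law of sines: sin F = DE·sin E/FD ≈ 0.60038.
Since FD ≥ DE, only the acute value applies: ∠F ≈ 36.90°.
Then ∠D = 180° − ∠E − ∠F ≈ 29.50°.
Law of sines gives EF = FD·sin D/sin E ≈ 1.5585.
The bisector from F has length 2·EF·FD·cos(∠F/2)/(EF+FD) ≈ 1.9233.

t_F ≈ 1.9233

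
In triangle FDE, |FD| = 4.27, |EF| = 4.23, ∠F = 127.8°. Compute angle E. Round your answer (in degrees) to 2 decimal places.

∠E ≈ 26.23°

By the law of cosines, |DE|² = |EF|² + |FD|² − 2·|EF|·|FD|·cos F = 58.267, so |DE| ≈ 7.6333.
Law of cosines again: cos E = (|DE|² + |EF|² − |FD|²)/(2·|DE|·|EF|) ≈ 0.89701, so ∠E ≈ 26.23°.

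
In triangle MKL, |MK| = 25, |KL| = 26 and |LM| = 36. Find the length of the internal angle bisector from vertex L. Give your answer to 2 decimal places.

t_L ≈ 28.00

By the law of cosines, cos L = (|KL|² + |LM|² − |MK|²) / (2·|KL|·|LM|) ≈ 0.71955, so ∠L ≈ 43.98°.
The bisector from L has length 2·|KL|·|LM|·cos(∠L/2)/(|KL|+|LM|) ≈ 27.997.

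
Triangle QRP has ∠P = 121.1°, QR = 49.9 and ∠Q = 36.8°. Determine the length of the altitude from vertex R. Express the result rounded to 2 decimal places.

h_R ≈ 29.89

The third angle is ∠R = 180° − ∠P − ∠Q = 22.10°.
Law of sines: RP = QR·sin Q/sin P ≈ 34.909.
Law of sines: PQ = QR·sin R/sin P ≈ 21.925.
Area = ½·QR·RP·sin R ≈ 327.68.
The altitude from R has length 2·area/PQ ≈ 29.891.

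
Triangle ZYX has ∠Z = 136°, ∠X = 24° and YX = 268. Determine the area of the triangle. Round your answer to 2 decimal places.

area ≈ 7191.73

The third angle is ∠Y = 180° − ∠X − ∠Z = 20.00°.
Law of sines: XZ = YX·sin Y/sin Z ≈ 131.95.
Law of sines: ZY = YX·sin X/sin Z ≈ 156.92.
Area = ½·YX·XZ·sin X ≈ 7191.7.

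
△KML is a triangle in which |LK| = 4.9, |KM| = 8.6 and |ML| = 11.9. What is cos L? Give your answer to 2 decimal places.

By the law of cosines, cos L = (|ML|² + |LK|² − |KM|²) / (2·|ML|·|LK|) ≈ 0.78597, so ∠L ≈ 38.19°.

cos L ≈ 0.79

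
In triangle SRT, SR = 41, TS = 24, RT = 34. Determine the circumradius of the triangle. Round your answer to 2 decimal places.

By the law of cosines, cos S = (TS² + SR² − RT²) / (2·TS·SR) ≈ 0.55945, so ∠S ≈ 55.98°.
Circumradius = RT/(2 sin S) ≈ 20.51.

20.51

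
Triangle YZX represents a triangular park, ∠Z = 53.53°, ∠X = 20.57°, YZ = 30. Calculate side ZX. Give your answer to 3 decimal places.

The third angle is ∠Y = 180° − ∠Z − ∠X = 105.90°.
Law of sines: ZX = YZ·sin Y/sin X ≈ 82.118.

82.118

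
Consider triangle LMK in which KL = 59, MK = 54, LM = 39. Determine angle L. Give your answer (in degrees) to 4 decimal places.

By the law of cosines, cos L = (KL² + LM² − MK²) / (2·KL·LM) ≈ 0.45328, so ∠L ≈ 63.05°.

∠L ≈ 63.0456°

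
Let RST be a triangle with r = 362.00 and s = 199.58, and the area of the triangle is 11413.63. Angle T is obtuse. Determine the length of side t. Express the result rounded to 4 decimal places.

554.9505

From area = ½·r·s·sin T, we get sin T = 2·area/(r·s) ≈ 0.31596.
Taking the obtuse solution, ∠T ≈ 161.58°.
Law of cosines then gives t ≈ 554.95.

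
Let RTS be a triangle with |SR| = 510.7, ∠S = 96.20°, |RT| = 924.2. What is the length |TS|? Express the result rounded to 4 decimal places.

717.0968

Law of sines: sin T = |SR|·sin S/|RT| ≈ 0.54935.
Since |RT| ≥ |SR|, only the acute value applies: ∠T ≈ 33.32°.
Then ∠R = 180° − ∠S − ∠T ≈ 50.48°.
Law of sines gives |TS| = |RT|·sin R/sin S ≈ 717.1.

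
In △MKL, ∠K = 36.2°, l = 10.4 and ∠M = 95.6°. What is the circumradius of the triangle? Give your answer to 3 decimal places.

The third angle is ∠L = 180° − ∠M − ∠K = 48.20°.
Law of sines: m = l·sin M/sin L ≈ 13.884.
Law of sines: k = l·sin K/sin L ≈ 8.2394.
Circumradius = l/(2 sin L) ≈ 6.9754.

R ≈ 6.975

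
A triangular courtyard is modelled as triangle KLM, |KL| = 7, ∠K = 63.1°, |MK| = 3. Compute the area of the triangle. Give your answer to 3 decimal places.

Area = ½·|MK|·|KL|·sin K ≈ 9.3639.

area ≈ 9.364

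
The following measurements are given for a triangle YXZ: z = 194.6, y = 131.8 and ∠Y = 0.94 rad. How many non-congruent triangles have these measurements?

z·sin Y = 194.6·sin(0.94 rad) ≈ 157.2.
Since y = 131.8 < 157.2 = z sin Y, no triangle exists.

0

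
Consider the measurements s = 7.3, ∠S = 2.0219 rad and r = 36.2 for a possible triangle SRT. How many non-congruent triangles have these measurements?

r·sin S = 36.2·sin(2.0219 rad) ≈ 32.58.
Since ∠S is not acute, a triangle exists only if s > r; here s ≤ r, so there is no triangle.

0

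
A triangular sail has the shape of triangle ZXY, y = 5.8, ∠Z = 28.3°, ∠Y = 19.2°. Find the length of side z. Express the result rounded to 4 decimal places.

8.3612

The third angle is ∠X = 180° − ∠Y − ∠Z = 132.50°.
Law of sines: z = y·sin Z/sin Y ≈ 8.3612.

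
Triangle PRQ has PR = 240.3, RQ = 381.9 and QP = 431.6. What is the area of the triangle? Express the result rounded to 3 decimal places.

Semiperimeter s = (381.9 + 431.6 + 240.3)/2 = 526.9.
Heron's formula: area = √(526.9·145·95.3·286.6) ≈ 45681.

45680.689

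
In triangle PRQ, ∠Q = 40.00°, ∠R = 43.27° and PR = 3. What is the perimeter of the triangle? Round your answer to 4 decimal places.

10.8341

The third angle is ∠P = 180° − ∠R − ∠Q = 96.73°.
Law of sines: RQ = PR·sin P/sin Q ≈ 4.635.
Law of sines: QP = PR·sin R/sin Q ≈ 3.1991.
Semiperimeter s = (4.635+3.1991+3)/2 = 5.417.
Perimeter = 4.635 + 3.1991 + 3 = 10.834.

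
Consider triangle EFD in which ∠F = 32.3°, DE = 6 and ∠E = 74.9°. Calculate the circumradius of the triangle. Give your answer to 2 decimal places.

R ≈ 5.61

The third angle is ∠D = 180° − ∠E − ∠F = 72.80°.
Law of sines: FD = DE·sin E/sin F ≈ 10.841.
Law of sines: EF = DE·sin D/sin F ≈ 10.726.
Circumradius = DE/(2 sin F) ≈ 5.6143.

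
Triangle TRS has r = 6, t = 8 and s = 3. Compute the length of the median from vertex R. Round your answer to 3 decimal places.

5.244

Median from R: ½√(2·s² + 2·t² − r²) ≈ 5.244.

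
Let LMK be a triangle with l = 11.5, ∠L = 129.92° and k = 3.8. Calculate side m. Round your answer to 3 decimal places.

Law of sines: sin K = k·sin L/l ≈ 0.25342.
Since l ≥ k, only the acute value applies: ∠K ≈ 14.68°.
Then ∠M = 180° − ∠L − ∠K ≈ 35.40°.
Law of sines gives m = l·sin M/sin L ≈ 8.6861.

8.686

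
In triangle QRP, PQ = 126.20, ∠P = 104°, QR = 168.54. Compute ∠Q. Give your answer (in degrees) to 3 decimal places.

Law of sines: sin R = PQ·sin P/QR ≈ 0.72654.
Since QR ≥ PQ, only the acute value applies: ∠R ≈ 46.60°.
Then ∠Q = 180° − ∠P − ∠R ≈ 29.40°.

29.403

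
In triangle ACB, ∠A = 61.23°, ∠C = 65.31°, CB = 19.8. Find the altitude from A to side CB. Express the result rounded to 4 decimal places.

h_A ≈ 16.4893

The third angle is ∠B = 180° − ∠A − ∠C = 53.46°.
Law of sines: BA = CB·sin C/sin A ≈ 20.523.
Law of sines: AC = CB·sin B/sin A ≈ 18.148.
Area = ½·CB·BA·sin B ≈ 163.24.
The altitude from A has length 2·area/CB ≈ 16.489.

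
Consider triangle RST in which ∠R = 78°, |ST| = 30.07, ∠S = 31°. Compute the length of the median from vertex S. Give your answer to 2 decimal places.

m_S ≈ 28.49

The third angle is ∠T = 180° − ∠R − ∠S = 71.00°.
Law of sines: |TR| = |ST|·sin S/sin R ≈ 15.833.
Law of sines: |RS| = |ST|·sin T/sin R ≈ 29.067.
Median from S: ½√(2·|RS|² + 2·|ST|² − |TR|²) ≈ 28.493.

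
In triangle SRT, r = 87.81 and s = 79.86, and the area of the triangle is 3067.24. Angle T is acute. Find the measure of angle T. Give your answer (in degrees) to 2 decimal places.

From area = ½·s·r·sin T, we get sin T = 2·area/(s·r) ≈ 0.87479.
Taking the acute solution, ∠T ≈ 61.02°.

61.02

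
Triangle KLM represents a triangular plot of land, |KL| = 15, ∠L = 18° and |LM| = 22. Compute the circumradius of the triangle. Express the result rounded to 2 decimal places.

By the law of cosines, |MK|² = |KL|² + |LM|² − 2·|KL|·|LM|·cos L = 81.303, so |MK| ≈ 9.0168.
Area = ½·|KL|·|LM|·sin L ≈ 50.988.
Circumradius = |MK|/(2 sin L) ≈ 14.589.

R ≈ 14.59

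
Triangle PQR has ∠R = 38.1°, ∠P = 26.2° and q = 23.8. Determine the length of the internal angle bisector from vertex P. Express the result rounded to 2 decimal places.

18.84

The third angle is ∠Q = 180° − ∠R − ∠P = 115.70°.
Law of sines: p = q·sin P/sin Q ≈ 11.661.
Law of sines: r = q·sin R/sin Q ≈ 16.298.
The bisector from P has length 2·q·r·cos(∠P/2)/(q+r) ≈ 18.843.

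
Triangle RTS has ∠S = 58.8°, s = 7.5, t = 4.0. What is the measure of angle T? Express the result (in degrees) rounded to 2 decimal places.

27.14

Law of sines: sin T = t·sin S/s ≈ 0.45619.
Since s ≥ t, only the acute value applies: ∠T ≈ 27.14°.
Then ∠R = 180° − ∠S − ∠T ≈ 94.06°.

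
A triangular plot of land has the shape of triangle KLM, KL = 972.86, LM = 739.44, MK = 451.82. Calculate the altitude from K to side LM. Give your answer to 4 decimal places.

432.0394

Semiperimeter s = (739.44 + 451.82 + 972.86)/2 = 1082.1.
Heron's formula: area = √(1082.1·342.62·630.24·109.2) ≈ 1.5973e+05.
The altitude from K has length 2·area/LM ≈ 432.04.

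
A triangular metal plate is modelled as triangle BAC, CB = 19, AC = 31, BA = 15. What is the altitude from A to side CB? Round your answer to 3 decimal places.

11.297

Semiperimeter s = (31 + 19 + 15)/2 = 32.5.
Heron's formula: area = √(32.5·1.5·13.5·17.5) ≈ 107.32.
The altitude from A has length 2·area/CB ≈ 11.297.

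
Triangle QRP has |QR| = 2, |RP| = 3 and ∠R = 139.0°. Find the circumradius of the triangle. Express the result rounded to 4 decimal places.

By the law of cosines, |PQ|² = |QR|² + |RP|² − 2·|QR|·|RP|·cos R = 22.057, so |PQ| ≈ 4.6964.
Area = ½·|QR|·|RP|·sin R ≈ 1.9682.
Circumradius = |PQ|/(2 sin R) ≈ 3.5793.

3.5793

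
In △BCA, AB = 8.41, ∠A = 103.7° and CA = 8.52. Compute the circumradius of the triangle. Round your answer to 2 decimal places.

By the law of cosines, BC² = CA² + AB² − 2·CA·AB·cos A = 177.26, so BC ≈ 13.314.
Area = ½·CA·AB·sin A ≈ 34.807.
Circumradius = BC/(2 sin A) ≈ 6.8519.

R ≈ 6.85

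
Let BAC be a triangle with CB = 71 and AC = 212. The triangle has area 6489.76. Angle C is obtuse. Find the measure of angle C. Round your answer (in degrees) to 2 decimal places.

From area = ½·AC·CB·sin C, we get sin C = 2·area/(AC·CB) ≈ 0.86231.
Taking the obtuse solution, ∠C ≈ 120.42°.

120.42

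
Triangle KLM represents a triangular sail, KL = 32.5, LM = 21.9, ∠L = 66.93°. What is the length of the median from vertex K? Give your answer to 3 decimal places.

By the law of cosines, MK² = KL² + LM² − 2·KL·LM·cos L = 978.05, so MK ≈ 31.274.
Median from K: ½√(2·MK² + 2·KL² − LM²) ≈ 29.954.

29.954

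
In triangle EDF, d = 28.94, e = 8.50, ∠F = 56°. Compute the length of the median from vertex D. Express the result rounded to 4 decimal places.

By the law of cosines, f² = e² + d² − 2·e·d·cos F = 634.66, so f ≈ 25.192.
Median from D: ½√(2·f² + 2·e² − d²) ≈ 12.003.

m_D ≈ 12.0031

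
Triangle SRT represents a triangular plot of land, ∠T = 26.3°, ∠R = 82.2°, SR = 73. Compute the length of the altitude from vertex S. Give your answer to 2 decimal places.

The third angle is ∠S = 180° − ∠R − ∠T = 71.50°.
Law of sines: RT = SR·sin S/sin T ≈ 156.24.
Law of sines: TS = SR·sin R/sin T ≈ 163.23.
Area = ½·SR·RT·sin R ≈ 5650.2.
The altitude from S has length 2·area/RT ≈ 72.325.

72.32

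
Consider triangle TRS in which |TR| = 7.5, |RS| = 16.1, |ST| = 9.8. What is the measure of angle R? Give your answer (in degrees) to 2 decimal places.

By the law of cosines, cos R = (|TR|² + |RS|² − |ST|²) / (2·|TR|·|RS|) ≈ 0.90857, so ∠R ≈ 24.69°.

24.69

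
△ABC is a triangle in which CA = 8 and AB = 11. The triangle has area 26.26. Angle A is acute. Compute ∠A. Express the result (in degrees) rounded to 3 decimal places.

∠A ≈ 36.642°

From area = ½·CA·AB·sin A, we get sin A = 2·area/(CA·AB) ≈ 0.59682.
Taking the acute solution, ∠A ≈ 36.64°.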